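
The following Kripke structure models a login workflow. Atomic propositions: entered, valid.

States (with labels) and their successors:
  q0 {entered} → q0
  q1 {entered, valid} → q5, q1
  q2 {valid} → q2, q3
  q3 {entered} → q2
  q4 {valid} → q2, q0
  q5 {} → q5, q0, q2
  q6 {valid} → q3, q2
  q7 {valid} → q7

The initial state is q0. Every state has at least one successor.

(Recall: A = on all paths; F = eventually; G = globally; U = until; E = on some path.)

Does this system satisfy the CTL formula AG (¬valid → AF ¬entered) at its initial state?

States satisfying ¬valid → AF ¬entered: {q1, q2, q3, q4, q5, q6, q7}.
States satisfying AG (¬valid → AF ¬entered): {q2, q3, q6, q7}.
q0 is reachable from q0 and violates ¬valid → AF ¬entered, so AG fails at q0.
q0 ∉ Sat(AG (¬valid → AF ¬entered)).

Violated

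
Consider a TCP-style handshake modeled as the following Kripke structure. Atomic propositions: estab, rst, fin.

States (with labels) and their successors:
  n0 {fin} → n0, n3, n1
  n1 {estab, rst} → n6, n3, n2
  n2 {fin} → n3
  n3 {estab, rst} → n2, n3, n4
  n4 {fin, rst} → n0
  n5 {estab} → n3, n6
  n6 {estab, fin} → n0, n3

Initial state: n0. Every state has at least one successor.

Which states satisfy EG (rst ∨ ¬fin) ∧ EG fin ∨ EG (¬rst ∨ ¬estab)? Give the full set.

{n0, n4, n5, n6}

States satisfying rst ∨ ¬fin: {n1, n3, n4, n5}.
States satisfying EG (rst ∨ ¬fin): {n1, n3, n5}.
States satisfying fin: {n0, n2, n4, n6}.
States satisfying EG fin: {n0, n4, n6}.
States satisfying EG (rst ∨ ¬fin) ∧ EG fin: ∅.
States satisfying ¬rst ∨ ¬estab: {n0, n2, n4, n5, n6}.
States satisfying EG (¬rst ∨ ¬estab): {n0, n4, n5, n6}.
States satisfying EG (rst ∨ ¬fin) ∧ EG fin ∨ EG (¬rst ∨ ¬estab): {n0, n4, n5, n6}.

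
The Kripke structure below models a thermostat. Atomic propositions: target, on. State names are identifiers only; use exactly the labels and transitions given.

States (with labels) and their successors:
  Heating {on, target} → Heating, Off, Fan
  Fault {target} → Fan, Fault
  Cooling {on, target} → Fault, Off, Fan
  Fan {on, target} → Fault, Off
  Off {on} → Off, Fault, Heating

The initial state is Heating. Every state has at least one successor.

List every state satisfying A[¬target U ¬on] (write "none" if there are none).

{Fault}

States satisfying ¬target: {Off}.
States satisfying ¬on: {Fault}.
States satisfying A[¬target U ¬on]: {Fault}.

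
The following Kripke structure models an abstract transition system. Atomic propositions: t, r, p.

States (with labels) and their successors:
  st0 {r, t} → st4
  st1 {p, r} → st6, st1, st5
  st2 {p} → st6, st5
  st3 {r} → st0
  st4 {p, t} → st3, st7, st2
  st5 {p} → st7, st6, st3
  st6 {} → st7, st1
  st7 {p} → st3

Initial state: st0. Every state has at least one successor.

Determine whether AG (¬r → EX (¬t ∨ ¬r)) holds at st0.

States satisfying ¬r → EX (¬t ∨ ¬r): {st0, st1, st2, st3, st4, st5, st6, st7}.
States satisfying AG (¬r → EX (¬t ∨ ¬r)): {st0, st1, st2, st3, st4, st5, st6, st7}.
Every state reachable from st0 satisfies ¬r → EX (¬t ∨ ¬r).
st0 ∈ Sat(AG (¬r → EX (¬t ∨ ¬r))).

Satisfied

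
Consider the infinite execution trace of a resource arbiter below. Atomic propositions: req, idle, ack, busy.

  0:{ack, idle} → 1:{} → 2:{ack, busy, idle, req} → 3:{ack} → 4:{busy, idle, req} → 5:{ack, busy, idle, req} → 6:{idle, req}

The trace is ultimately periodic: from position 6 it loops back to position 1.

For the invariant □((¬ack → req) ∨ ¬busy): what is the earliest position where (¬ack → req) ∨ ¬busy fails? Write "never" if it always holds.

never

(¬ack → req) ∨ ¬busy holds at every position 0..6, and those are all the positions the trace ever visits, so the invariant □((¬ack → req) ∨ ¬busy) is never violated.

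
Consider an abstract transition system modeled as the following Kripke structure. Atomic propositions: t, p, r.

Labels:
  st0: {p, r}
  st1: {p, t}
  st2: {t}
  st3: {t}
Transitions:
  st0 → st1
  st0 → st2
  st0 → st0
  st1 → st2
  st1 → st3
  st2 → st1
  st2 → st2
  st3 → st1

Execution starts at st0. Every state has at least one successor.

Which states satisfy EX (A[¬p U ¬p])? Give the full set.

States satisfying A[¬p U ¬p]: {st2, st3}.
States satisfying EX (A[¬p U ¬p]): {st0, st1, st2}.

{st0, st1, st2}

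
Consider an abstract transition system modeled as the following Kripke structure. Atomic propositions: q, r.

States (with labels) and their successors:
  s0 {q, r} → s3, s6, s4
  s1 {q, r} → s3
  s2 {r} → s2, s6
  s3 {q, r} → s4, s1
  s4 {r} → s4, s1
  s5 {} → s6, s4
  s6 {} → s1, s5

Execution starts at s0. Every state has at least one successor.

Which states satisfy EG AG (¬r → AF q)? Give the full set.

States satisfying AG (¬r → AF q): {s1, s3, s4}.
States satisfying EG AG (¬r → AF q): {s1, s3, s4}.

{s1, s3, s4}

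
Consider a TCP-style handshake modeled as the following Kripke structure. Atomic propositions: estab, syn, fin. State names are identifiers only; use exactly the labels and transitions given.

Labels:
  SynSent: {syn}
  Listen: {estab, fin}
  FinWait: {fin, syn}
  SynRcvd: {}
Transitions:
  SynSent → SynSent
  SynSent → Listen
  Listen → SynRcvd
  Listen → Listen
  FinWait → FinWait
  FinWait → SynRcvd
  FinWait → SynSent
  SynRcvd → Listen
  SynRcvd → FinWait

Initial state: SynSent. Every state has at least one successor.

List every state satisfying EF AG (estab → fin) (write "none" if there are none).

States satisfying AG (estab → fin): {SynSent, Listen, FinWait, SynRcvd}.
States satisfying EF AG (estab → fin): {SynSent, Listen, FinWait, SynRcvd}.

{SynSent, Listen, FinWait, SynRcvd}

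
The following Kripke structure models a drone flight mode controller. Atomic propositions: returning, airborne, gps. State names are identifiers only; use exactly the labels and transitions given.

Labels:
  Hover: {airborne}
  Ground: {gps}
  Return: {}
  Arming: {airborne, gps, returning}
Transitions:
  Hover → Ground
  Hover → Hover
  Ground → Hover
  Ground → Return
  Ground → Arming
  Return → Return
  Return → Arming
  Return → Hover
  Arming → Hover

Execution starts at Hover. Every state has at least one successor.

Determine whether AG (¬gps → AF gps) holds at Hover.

States satisfying ¬gps → AF gps: {Ground, Arming}.
States satisfying AG (¬gps → AF gps): ∅.
Hover is reachable from Hover and violates ¬gps → AF gps, so AG fails at Hover.
Hover ∉ Sat(AG (¬gps → AF gps)).

No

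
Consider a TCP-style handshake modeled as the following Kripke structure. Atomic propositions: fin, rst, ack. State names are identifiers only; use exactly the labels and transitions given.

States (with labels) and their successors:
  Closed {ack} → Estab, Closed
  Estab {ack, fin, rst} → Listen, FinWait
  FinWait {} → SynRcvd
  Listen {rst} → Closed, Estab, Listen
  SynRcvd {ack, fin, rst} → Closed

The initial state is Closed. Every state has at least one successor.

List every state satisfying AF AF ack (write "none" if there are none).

States satisfying AF ack: {Closed, Estab, FinWait, SynRcvd}.
States satisfying AF AF ack: {Closed, Estab, FinWait, SynRcvd}.

{Closed, Estab, FinWait, SynRcvd}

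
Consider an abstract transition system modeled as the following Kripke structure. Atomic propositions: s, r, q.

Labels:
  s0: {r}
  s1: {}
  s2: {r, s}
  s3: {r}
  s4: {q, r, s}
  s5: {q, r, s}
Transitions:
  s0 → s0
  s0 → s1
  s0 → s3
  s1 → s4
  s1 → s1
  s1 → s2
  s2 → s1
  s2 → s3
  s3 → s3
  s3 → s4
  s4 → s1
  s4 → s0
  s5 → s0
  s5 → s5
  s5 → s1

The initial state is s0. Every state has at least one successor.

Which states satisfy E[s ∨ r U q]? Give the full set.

States satisfying s ∨ r: {s0, s2, s3, s4, s5}.
States satisfying q: {s4, s5}.
States satisfying E[s ∨ r U q]: {s0, s2, s3, s4, s5}.

{s0, s2, s3, s4, s5}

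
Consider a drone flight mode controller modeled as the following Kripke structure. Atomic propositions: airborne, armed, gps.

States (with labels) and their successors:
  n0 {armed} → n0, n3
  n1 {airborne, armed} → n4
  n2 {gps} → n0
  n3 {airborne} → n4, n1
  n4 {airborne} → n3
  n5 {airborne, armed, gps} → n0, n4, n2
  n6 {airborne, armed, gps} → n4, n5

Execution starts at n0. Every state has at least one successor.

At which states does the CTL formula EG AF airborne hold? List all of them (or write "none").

States satisfying AF airborne: {n1, n3, n4, n5, n6}.
States satisfying EG AF airborne: {n1, n3, n4, n5, n6}.

{n1, n3, n4, n5, n6}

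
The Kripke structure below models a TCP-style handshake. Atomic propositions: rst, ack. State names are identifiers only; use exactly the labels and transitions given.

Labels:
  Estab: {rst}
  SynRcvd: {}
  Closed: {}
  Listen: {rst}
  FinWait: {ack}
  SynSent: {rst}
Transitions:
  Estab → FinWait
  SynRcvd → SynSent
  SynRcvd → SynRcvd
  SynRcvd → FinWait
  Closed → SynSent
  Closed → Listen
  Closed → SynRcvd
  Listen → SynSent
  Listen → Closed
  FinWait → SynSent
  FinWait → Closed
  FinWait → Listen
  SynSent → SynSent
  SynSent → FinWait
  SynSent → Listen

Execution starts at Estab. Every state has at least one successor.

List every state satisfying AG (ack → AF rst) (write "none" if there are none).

States satisfying ack → AF rst: {Estab, SynRcvd, Closed, Listen, SynSent}.
States satisfying AG (ack → AF rst): ∅.

none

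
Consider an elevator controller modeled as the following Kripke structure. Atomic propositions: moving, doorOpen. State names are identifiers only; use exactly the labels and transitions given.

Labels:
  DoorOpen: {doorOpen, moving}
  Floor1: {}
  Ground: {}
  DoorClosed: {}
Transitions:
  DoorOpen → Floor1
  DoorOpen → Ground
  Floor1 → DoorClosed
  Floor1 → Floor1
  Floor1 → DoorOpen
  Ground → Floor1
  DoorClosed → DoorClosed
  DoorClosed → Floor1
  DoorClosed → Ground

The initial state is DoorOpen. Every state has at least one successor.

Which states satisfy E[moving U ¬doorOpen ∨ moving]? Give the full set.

{DoorOpen, Floor1, Ground, DoorClosed}

States satisfying moving: {DoorOpen}.
States satisfying ¬doorOpen ∨ moving: {DoorOpen, Floor1, Ground, DoorClosed}.
States satisfying E[moving U ¬doorOpen ∨ moving]: {DoorOpen, Floor1, Ground, DoorClosed}.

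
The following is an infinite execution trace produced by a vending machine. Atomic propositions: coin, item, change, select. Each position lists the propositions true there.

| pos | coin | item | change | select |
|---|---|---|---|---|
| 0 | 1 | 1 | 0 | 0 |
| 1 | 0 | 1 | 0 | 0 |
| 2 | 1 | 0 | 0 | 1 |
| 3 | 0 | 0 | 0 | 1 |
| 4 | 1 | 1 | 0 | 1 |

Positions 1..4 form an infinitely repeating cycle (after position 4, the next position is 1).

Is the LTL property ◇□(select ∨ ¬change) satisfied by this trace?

Holds

□(select ∨ ¬change) holds at position 0, which is reachable from 0, so ◇□(select ∨ ¬change) holds.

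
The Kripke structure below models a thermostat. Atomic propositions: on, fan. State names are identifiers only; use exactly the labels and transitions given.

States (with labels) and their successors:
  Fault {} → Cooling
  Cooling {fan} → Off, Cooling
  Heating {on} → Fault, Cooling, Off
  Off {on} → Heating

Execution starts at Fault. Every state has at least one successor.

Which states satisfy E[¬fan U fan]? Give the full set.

States satisfying ¬fan: {Fault, Heating, Off}.
States satisfying fan: {Cooling}.
States satisfying E[¬fan U fan]: {Fault, Cooling, Heating, Off}.

{Fault, Cooling, Heating, Off}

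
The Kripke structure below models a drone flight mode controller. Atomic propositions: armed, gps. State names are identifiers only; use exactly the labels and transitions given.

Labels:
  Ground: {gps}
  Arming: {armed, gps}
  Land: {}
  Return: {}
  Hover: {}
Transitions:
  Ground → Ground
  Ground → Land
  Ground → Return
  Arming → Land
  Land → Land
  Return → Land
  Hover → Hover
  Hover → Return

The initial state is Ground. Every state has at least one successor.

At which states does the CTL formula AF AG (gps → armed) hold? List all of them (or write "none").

States satisfying AG (gps → armed): {Arming, Land, Return, Hover}.
States satisfying AF AG (gps → armed): {Arming, Land, Return, Hover}.

{Arming, Land, Return, Hover}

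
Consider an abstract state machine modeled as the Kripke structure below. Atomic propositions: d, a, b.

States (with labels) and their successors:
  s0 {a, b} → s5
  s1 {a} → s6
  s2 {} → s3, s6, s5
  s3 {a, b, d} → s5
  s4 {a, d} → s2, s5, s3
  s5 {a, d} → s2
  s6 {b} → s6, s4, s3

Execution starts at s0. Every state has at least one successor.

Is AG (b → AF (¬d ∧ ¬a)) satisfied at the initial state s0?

States satisfying b → AF (¬d ∧ ¬a): {s0, s1, s2, s3, s4, s5, s6}.
States satisfying AG (b → AF (¬d ∧ ¬a)): {s0, s1, s2, s3, s4, s5, s6}.
Every state reachable from s0 satisfies b → AF (¬d ∧ ¬a).
s0 ∈ Sat(AG (b → AF (¬d ∧ ¬a))).

Holds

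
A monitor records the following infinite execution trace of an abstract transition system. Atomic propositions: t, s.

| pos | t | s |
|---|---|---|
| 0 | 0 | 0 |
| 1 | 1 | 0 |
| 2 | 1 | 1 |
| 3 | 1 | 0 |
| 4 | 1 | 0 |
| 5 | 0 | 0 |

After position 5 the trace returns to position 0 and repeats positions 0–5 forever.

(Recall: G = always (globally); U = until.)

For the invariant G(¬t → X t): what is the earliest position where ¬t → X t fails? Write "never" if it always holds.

5

Check ¬t → X t at each position in order: 0 ✓, 1 ✓, 2 ✓, 3 ✓, 4 ✓.
At position 5 the labels are {} and the next position 0 has {}, so ¬t → X t is false there. This is the first violation.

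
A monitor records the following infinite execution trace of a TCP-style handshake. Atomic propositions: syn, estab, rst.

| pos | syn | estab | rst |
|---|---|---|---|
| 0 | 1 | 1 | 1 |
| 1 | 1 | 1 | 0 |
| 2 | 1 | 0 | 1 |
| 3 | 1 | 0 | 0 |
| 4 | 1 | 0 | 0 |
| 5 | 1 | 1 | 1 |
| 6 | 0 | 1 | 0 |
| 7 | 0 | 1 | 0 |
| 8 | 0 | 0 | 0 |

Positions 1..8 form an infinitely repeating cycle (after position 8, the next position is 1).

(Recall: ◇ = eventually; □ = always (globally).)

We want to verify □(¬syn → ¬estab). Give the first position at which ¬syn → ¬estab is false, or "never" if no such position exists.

6

Check ¬syn → ¬estab at each position in order: 0 ✓, 1 ✓, 2 ✓, 3 ✓, 4 ✓, 5 ✓.
At position 6 the labels are {estab}, so ¬syn → ¬estab is false there. This is the first violation.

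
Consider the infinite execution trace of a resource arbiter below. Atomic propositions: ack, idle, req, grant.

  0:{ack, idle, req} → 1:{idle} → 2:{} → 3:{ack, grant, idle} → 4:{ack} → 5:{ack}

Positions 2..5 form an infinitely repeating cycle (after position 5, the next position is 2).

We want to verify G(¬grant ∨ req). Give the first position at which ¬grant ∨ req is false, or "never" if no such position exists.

Check ¬grant ∨ req at each position in order: 0 ✓, 1 ✓, 2 ✓.
At position 3 the labels are {ack, grant, idle}, so ¬grant ∨ req is false there. This is the first violation.

3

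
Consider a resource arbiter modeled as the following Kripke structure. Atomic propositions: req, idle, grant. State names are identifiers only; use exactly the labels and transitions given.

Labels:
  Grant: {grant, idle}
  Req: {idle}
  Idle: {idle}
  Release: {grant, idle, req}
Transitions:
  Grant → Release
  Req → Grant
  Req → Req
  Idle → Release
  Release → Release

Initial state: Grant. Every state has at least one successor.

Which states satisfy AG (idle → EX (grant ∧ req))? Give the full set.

States satisfying idle → EX (grant ∧ req): {Grant, Idle, Release}.
States satisfying AG (idle → EX (grant ∧ req)): {Grant, Idle, Release}.

{Grant, Idle, Release}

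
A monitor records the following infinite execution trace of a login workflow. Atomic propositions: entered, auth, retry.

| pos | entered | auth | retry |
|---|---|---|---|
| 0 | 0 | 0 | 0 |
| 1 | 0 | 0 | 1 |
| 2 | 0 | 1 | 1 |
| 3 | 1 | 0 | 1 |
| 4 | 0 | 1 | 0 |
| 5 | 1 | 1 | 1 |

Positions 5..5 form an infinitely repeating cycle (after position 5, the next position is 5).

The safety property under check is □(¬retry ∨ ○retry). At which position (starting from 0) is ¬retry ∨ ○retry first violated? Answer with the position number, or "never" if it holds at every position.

3

Check ¬retry ∨ ○retry at each position in order: 0 ✓, 1 ✓, 2 ✓.
At position 3 the labels are {entered, retry} and the next position 4 has {auth}, so ¬retry ∨ ○retry is false there. This is the first violation.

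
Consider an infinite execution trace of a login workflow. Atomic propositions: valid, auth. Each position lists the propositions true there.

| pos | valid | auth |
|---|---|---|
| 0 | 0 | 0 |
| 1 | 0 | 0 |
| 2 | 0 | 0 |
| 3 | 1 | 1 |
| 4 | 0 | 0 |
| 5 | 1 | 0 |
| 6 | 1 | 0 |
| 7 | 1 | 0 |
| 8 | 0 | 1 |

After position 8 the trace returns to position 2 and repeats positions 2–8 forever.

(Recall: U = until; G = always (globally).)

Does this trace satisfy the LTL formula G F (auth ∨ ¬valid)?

F (auth ∨ ¬valid) holds at every position 0..8, and those are all positions ever visited, so G F (auth ∨ ¬valid) holds.

Holds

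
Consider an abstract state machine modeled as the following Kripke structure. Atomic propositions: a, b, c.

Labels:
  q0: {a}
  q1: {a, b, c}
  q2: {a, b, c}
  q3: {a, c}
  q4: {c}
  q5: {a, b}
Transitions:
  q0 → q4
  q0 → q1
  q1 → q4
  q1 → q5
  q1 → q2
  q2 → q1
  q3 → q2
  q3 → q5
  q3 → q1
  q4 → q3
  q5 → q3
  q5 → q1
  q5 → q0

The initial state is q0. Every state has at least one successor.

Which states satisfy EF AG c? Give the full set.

none

States satisfying AG c: ∅.
States satisfying EF AG c: ∅.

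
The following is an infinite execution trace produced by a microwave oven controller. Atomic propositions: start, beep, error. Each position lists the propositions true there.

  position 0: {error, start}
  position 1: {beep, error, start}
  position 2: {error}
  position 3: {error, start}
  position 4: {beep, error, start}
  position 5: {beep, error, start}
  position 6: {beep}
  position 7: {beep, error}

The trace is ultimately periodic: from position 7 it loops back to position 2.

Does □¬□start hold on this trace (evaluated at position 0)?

¬□start holds at every position 0..7, and those are all positions ever visited, so □¬□start holds.

Satisfied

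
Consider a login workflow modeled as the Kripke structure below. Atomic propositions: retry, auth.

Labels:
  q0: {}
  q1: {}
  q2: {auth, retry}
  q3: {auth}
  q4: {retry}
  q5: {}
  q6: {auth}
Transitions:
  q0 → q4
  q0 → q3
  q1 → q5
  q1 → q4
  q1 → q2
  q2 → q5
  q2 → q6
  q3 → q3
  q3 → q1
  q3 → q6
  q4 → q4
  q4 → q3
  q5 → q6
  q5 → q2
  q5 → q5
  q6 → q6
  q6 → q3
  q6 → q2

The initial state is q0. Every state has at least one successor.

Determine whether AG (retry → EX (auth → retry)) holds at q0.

Holds

States satisfying retry → EX (auth → retry): {q0, q1, q2, q3, q4, q5, q6}.
States satisfying AG (retry → EX (auth → retry)): {q0, q1, q2, q3, q4, q5, q6}.
Every state reachable from q0 satisfies retry → EX (auth → retry).
q0 ∈ Sat(AG (retry → EX (auth → retry))).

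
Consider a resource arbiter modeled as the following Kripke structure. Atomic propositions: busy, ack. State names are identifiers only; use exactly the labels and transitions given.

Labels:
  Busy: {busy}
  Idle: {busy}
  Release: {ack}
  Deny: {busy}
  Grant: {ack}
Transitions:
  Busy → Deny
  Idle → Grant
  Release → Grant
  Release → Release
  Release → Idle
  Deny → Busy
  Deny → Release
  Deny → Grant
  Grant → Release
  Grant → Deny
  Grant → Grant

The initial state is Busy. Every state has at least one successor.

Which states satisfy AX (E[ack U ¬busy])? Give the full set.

{Idle}

States satisfying E[ack U ¬busy]: {Release, Grant}.
States satisfying AX (E[ack U ¬busy]): {Idle}.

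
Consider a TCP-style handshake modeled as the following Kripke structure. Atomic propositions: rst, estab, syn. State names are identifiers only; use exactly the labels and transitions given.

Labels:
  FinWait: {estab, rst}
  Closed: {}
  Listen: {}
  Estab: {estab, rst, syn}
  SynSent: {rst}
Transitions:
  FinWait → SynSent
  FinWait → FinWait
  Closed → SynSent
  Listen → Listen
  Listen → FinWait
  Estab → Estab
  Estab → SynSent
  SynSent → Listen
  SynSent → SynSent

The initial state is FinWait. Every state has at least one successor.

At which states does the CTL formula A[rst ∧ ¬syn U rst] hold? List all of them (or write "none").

{FinWait, Estab, SynSent}

States satisfying rst ∧ ¬syn: {FinWait, SynSent}.
States satisfying rst: {FinWait, Estab, SynSent}.
States satisfying A[rst ∧ ¬syn U rst]: {FinWait, Estab, SynSent}.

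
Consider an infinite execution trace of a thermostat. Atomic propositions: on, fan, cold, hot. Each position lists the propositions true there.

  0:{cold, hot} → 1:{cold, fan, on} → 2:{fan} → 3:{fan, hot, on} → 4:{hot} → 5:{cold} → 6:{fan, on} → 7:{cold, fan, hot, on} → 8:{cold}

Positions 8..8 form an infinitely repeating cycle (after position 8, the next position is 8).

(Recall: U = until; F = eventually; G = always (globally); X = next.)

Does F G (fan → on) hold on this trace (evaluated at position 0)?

G (fan → on) holds at position 3, which is reachable from 0, so F G (fan → on) holds.

Holds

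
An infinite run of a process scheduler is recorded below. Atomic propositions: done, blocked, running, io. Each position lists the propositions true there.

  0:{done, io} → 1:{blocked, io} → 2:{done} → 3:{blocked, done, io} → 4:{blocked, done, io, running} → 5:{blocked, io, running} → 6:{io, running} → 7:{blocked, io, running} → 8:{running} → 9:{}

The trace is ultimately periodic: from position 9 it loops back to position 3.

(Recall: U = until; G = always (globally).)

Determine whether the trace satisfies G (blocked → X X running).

Violated

blocked → X X running must hold at every position from 0 onward. It fails at position 1, so G (blocked → X X running) is false.
Positions where blocked holds: 1, 3, 4, 5, 7.
Check X X running at each: 1→fails, 3→ok, 4→ok, 5→ok, 7→fails.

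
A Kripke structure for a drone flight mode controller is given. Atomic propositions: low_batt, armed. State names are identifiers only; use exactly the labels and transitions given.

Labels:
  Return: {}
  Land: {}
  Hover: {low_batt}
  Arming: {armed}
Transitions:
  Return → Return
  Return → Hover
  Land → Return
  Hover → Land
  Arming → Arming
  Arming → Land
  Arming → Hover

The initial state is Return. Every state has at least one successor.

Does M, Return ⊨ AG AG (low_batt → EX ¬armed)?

States satisfying AG (low_batt → EX ¬armed): {Return, Land, Hover, Arming}.
States satisfying AG AG (low_batt → EX ¬armed): {Return, Land, Hover, Arming}.
Every state reachable from Return satisfies AG (low_batt → EX ¬armed).
Return ∈ Sat(AG AG (low_batt → EX ¬armed)).

Satisfied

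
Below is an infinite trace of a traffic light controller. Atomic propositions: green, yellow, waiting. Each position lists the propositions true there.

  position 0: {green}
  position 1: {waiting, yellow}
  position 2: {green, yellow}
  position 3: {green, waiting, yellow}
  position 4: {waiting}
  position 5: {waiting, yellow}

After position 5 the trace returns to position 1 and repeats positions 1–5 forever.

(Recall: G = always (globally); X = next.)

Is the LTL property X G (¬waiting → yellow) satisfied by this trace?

Yes

The position after 0 is 1; G (¬waiting → yellow) is true there.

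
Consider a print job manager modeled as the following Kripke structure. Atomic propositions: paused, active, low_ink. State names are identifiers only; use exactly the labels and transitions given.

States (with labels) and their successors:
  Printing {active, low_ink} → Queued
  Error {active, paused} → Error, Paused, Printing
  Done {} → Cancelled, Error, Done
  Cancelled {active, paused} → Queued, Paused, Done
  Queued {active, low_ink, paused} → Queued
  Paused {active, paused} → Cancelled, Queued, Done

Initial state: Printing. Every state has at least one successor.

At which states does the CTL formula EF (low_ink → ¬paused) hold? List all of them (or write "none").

{Printing, Error, Done, Cancelled, Paused}

States satisfying low_ink → ¬paused: {Printing, Error, Done, Cancelled, Paused}.
States satisfying EF (low_ink → ¬paused): {Printing, Error, Done, Cancelled, Paused}.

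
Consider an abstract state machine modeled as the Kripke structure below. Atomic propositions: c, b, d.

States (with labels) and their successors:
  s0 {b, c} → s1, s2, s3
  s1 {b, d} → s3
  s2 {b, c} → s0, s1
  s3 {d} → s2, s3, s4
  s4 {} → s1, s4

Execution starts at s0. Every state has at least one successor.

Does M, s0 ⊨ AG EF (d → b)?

Holds

States satisfying EF (d → b): {s0, s1, s2, s3, s4}.
States satisfying AG EF (d → b): {s0, s1, s2, s3, s4}.
Every state reachable from s0 satisfies EF (d → b).
s0 ∈ Sat(AG EF (d → b)).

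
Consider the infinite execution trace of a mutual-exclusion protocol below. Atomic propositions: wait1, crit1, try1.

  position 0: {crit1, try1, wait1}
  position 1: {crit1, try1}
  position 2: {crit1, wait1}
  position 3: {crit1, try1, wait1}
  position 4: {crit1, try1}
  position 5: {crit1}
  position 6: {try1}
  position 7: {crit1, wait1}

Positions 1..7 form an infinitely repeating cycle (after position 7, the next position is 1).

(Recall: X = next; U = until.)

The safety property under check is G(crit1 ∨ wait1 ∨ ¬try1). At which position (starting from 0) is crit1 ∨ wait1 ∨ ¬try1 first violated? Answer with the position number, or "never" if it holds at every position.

Check crit1 ∨ wait1 ∨ ¬try1 at each position in order: 0 ✓, 1 ✓, 2 ✓, 3 ✓, 4 ✓, 5 ✓.
At position 6 the labels are {try1}, so crit1 ∨ wait1 ∨ ¬try1 is false there. This is the first violation.

6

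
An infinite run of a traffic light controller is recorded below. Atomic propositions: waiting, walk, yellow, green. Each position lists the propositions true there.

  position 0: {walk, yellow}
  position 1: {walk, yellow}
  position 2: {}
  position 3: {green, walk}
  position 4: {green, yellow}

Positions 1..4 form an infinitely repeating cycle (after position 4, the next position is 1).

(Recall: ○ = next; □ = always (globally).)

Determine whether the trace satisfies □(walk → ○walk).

Violated

walk → ○walk must hold at every position from 0 onward. It fails at position 1, so □(walk → ○walk) is false.
Positions where walk holds: 0, 1, 3.
Check ○walk at each: 0→ok, 1→fails, 3→fails.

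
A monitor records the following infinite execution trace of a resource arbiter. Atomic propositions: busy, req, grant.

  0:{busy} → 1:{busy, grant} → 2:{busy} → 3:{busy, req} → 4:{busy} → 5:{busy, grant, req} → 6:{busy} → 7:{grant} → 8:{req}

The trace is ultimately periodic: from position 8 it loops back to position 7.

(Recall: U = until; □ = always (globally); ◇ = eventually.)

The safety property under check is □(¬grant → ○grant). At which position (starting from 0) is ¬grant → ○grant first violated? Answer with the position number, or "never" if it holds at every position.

2

Check ¬grant → ○grant at each position in order: 0 ✓, 1 ✓.
At position 2 the labels are {busy} and the next position 3 has {busy, req}, so ¬grant → ○grant is false there. This is the first violation.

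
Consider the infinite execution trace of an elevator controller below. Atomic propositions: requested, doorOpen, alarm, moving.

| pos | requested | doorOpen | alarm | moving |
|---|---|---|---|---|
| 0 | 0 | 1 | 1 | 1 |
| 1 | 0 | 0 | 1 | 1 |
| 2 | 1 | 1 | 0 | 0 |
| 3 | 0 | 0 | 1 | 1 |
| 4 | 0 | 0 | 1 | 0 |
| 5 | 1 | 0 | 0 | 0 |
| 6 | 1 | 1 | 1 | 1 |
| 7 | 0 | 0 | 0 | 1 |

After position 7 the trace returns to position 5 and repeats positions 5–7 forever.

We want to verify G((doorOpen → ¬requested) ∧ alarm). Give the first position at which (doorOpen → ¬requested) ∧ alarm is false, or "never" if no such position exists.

2

Check (doorOpen → ¬requested) ∧ alarm at each position in order: 0 ✓, 1 ✓.
At position 2 the labels are {doorOpen, requested}, so (doorOpen → ¬requested) ∧ alarm is false there. This is the first violation.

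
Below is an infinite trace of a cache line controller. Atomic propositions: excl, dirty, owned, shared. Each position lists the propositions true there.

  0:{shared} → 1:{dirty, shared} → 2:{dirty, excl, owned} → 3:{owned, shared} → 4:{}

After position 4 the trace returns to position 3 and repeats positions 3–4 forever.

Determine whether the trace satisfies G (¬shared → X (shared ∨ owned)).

¬shared → X (shared ∨ owned) holds at every position 0..4, and those are all positions ever visited, so G (¬shared → X (shared ∨ owned)) holds.
Positions where ¬shared holds: 2, 4.
Check X (shared ∨ owned) at each: 2→ok, 4→ok.

Holds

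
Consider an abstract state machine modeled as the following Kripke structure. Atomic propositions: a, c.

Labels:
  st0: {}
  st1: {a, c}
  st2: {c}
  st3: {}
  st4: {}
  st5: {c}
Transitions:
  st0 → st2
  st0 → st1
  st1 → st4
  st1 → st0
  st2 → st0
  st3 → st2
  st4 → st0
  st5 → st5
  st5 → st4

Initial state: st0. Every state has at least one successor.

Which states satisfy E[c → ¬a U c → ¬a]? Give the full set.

{st0, st2, st3, st4, st5}

States satisfying c → ¬a: {st0, st2, st3, st4, st5}.
States satisfying E[c → ¬a U c → ¬a]: {st0, st2, st3, st4, st5}.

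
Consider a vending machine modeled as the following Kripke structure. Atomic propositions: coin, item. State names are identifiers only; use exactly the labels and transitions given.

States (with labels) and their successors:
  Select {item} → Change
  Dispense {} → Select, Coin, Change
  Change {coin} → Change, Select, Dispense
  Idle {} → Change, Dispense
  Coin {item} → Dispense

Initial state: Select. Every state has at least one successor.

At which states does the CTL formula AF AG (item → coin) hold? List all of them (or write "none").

none

States satisfying AG (item → coin): ∅.
States satisfying AF AG (item → coin): ∅.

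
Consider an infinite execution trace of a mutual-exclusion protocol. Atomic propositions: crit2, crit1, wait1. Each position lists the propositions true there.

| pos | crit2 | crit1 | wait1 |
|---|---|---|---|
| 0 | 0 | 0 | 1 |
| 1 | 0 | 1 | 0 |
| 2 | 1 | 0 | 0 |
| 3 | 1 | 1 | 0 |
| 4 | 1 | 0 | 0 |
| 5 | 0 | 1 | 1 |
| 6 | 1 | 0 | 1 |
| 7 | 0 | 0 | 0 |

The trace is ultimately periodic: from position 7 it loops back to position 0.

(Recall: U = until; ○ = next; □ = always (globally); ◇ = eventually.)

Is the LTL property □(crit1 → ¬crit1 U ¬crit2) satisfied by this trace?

Does not hold

crit1 → ¬crit1 U ¬crit2 must hold at every position from 0 onward. It fails at position 3, so □(crit1 → ¬crit1 U ¬crit2) is false.
Positions where crit1 holds: 1, 3, 5.
Check ¬crit1 U ¬crit2 at each: 1→ok, 3→fails, 5→ok.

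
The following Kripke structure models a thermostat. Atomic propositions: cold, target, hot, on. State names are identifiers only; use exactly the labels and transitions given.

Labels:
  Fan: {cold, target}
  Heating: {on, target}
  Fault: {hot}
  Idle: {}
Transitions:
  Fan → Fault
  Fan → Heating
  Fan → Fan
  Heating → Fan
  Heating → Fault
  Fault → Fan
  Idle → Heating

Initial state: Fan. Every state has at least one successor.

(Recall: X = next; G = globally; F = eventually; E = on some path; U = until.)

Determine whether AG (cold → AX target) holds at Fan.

States satisfying cold → AX target: {Heating, Fault, Idle}.
States satisfying AG (cold → AX target): ∅.
Fan is reachable from Fan and violates cold → AX target, so AG fails at Fan.
Fan ∉ Sat(AG (cold → AX target)).

Does not hold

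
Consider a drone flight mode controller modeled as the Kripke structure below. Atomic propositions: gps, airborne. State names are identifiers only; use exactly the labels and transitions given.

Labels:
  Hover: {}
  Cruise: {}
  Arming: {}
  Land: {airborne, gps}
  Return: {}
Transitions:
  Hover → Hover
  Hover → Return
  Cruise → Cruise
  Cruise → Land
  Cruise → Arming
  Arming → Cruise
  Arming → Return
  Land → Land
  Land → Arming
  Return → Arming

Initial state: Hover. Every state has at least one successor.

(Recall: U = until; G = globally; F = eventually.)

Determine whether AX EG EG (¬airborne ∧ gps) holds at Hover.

States satisfying EG EG (¬airborne ∧ gps): ∅.
States satisfying AX EG EG (¬airborne ∧ gps): ∅.
Hover ∉ Sat(AX EG EG (¬airborne ∧ gps)).

Violated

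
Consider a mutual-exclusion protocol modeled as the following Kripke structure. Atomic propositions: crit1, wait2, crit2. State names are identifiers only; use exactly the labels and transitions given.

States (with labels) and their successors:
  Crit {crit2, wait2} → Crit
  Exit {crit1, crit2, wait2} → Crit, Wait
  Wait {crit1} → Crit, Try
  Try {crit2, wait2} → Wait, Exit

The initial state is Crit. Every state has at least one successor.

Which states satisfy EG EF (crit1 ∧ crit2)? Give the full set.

{Exit, Wait, Try}

States satisfying EF (crit1 ∧ crit2): {Exit, Wait, Try}.
States satisfying EG EF (crit1 ∧ crit2): {Exit, Wait, Try}.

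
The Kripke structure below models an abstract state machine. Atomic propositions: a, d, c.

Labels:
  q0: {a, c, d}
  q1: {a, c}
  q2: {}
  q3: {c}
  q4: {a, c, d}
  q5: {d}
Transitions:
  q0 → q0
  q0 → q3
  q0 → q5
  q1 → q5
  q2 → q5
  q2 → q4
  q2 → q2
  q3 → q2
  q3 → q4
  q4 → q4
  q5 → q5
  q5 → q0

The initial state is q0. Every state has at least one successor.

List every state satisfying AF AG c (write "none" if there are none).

{q4}

States satisfying AG c: {q4}.
States satisfying AF AG c: {q4}.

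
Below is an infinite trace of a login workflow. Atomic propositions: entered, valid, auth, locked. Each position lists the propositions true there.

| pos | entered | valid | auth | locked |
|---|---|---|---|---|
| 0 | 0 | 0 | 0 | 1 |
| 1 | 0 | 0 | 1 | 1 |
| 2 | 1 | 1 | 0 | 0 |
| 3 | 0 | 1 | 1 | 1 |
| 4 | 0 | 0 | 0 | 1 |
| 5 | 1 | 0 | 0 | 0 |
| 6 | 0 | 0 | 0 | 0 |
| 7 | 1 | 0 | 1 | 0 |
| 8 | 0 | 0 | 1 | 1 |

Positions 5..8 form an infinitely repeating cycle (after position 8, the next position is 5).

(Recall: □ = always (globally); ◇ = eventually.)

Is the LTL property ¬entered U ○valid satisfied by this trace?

Satisfied

Walking from position 0: ○valid first holds at position 1, and ¬entered holds at every earlier position along the way, so ¬entered U ○valid holds.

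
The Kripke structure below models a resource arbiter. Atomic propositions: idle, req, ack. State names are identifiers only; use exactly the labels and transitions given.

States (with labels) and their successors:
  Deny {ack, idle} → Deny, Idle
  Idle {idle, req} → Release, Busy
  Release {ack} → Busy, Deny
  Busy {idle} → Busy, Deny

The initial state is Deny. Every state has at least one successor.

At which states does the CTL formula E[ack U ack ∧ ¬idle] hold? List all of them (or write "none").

States satisfying ack: {Deny, Release}.
States satisfying ack ∧ ¬idle: {Release}.
States satisfying E[ack U ack ∧ ¬idle]: {Release}.

{Release}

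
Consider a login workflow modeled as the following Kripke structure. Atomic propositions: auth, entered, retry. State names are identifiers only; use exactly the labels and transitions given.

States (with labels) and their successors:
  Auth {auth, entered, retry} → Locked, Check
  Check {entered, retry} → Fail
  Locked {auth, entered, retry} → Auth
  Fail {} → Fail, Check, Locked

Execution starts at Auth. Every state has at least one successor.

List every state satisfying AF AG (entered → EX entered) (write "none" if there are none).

none

States satisfying AG (entered → EX entered): ∅.
States satisfying AF AG (entered → EX entered): ∅.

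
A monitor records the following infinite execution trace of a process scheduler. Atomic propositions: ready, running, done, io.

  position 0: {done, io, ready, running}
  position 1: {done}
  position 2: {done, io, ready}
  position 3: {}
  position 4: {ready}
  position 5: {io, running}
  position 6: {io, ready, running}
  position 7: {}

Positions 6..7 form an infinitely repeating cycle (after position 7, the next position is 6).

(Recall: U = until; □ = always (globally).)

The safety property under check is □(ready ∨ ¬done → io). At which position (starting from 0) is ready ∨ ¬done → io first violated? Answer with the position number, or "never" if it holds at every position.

Check ready ∨ ¬done → io at each position in order: 0 ✓, 1 ✓, 2 ✓.
At position 3 the labels are {}, so ready ∨ ¬done → io is false there. This is the first violation.

3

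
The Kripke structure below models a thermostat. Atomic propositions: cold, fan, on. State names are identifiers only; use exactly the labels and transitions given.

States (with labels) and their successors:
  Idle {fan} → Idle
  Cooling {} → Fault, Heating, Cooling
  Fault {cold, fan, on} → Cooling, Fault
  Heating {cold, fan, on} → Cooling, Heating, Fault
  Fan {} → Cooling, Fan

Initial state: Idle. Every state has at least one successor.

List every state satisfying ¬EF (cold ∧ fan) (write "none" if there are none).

{Idle}

States satisfying cold ∧ fan: {Fault, Heating}.
States satisfying EF (cold ∧ fan): {Cooling, Fault, Heating, Fan}.
States satisfying ¬EF (cold ∧ fan): {Idle}.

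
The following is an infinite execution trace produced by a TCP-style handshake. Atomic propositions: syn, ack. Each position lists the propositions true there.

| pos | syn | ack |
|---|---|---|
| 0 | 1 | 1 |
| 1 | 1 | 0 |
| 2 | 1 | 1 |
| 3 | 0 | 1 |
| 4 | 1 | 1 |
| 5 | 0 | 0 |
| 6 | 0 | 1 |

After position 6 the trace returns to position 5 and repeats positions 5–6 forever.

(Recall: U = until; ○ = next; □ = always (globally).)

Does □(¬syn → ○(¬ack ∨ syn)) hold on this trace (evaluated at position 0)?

Violated

¬syn → ○(¬ack ∨ syn) must hold at every position from 0 onward. It fails at position 5, so □(¬syn → ○(¬ack ∨ syn)) is false.
Positions where ¬syn holds: 3, 5, 6.
Check ○(¬ack ∨ syn) at each: 3→ok, 5→fails, 6→ok.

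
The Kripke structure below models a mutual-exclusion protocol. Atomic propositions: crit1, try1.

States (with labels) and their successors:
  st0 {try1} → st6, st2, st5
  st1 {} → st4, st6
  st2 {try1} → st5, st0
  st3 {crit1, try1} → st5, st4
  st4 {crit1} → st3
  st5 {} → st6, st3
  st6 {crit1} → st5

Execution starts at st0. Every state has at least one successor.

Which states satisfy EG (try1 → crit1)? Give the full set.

States satisfying try1 → crit1: {st1, st3, st4, st5, st6}.
States satisfying EG (try1 → crit1): {st1, st3, st4, st5, st6}.

{st1, st3, st4, st5, st6}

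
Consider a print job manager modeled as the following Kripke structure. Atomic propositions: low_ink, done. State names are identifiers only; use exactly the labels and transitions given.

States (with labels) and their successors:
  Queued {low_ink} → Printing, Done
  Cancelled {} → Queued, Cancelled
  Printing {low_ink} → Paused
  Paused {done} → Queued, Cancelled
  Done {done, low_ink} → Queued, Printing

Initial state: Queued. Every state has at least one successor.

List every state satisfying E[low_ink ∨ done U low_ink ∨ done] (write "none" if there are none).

{Queued, Printing, Paused, Done}

States satisfying low_ink ∨ done: {Queued, Printing, Paused, Done}.
States satisfying E[low_ink ∨ done U low_ink ∨ done]: {Queued, Printing, Paused, Done}.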